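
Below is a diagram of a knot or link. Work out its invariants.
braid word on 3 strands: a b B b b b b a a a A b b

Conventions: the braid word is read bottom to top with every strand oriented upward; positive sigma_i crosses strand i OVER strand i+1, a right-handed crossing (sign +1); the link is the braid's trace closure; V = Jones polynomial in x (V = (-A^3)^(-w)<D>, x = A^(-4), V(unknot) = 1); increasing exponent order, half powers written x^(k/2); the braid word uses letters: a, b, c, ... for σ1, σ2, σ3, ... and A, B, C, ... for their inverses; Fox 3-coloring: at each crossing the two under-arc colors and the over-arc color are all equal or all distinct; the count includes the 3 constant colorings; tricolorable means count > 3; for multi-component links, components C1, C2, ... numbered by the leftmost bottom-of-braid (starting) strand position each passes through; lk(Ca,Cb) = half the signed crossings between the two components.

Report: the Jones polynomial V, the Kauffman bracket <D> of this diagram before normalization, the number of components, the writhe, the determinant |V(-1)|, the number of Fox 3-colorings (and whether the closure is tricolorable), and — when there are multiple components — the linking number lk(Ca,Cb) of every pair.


V(x) = -x^(7/2) - x^(11/2)
bracket: A^5 + A^13, w = +9
2 components, writhe +9, over 13 crossings
lk(C1,C2) = +3
det 2, colorings 3 of 3^13 — not tricolorable
observation: the word shrinks to σ1 σ2 σ2 σ2 σ2 σ1 σ1 σ2 σ2 after cancelling


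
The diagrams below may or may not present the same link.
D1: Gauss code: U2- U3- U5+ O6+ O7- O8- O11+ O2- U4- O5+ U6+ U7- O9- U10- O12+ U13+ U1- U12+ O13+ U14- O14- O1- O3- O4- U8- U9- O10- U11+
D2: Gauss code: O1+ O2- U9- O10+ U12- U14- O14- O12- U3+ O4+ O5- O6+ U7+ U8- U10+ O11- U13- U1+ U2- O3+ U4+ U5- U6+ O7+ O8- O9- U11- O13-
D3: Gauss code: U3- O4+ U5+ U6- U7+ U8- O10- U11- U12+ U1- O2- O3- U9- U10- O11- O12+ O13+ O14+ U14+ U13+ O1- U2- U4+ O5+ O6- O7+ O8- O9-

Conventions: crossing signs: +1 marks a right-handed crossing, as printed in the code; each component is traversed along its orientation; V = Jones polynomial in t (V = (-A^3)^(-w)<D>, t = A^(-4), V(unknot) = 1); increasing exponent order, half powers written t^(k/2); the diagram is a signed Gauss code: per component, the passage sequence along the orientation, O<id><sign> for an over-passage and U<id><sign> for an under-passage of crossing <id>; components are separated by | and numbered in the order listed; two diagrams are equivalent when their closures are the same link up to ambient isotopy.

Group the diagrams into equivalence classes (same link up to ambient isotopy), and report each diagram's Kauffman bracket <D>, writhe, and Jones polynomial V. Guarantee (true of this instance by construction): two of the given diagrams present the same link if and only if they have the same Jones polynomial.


classes: {D1, D3} | {D2}
V(D1) = -t^-6 + t^-5 - t^-4 + 2t^-3 - t^-2 + t^-1  [14 crossings, <D> = A^-8 - A^-4 + 2 - A^4 + A^8 - A^12, w = -4]
V(D2) = -t^-3 + 2t^-2 - 2t^-1 + 3 - 2t + 2t^2 - t^3  (w -2, c 14, <D> = -A^-18 + 2A^-14 - 2A^-10 + 3A^-6 - 2A^-2 + 2A^2 - A^6)
V(D3) = -t^-6 + t^-5 - t^-4 + 2t^-3 - t^-2 + t^-1  [14 crossings, <D> = A^-2 - A^2 + 2A^6 - A^10 + A^14 - A^18, w = -2]
note: 2 classes among 3 diagrams; unequal V(t) rules out equality


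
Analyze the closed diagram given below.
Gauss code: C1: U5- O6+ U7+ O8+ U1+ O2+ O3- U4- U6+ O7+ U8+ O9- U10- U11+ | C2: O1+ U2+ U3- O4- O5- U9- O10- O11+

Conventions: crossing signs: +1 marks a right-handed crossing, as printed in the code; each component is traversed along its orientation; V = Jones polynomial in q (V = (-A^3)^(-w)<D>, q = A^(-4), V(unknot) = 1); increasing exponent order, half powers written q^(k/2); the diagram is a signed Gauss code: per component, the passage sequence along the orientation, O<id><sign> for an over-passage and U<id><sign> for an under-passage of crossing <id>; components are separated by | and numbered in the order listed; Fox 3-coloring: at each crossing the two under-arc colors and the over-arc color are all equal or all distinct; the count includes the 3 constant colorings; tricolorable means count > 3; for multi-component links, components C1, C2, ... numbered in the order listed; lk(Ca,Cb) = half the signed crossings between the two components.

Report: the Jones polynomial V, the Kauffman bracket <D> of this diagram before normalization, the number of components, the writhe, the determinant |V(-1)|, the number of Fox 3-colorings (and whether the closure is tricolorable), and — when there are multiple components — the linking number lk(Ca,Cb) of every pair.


Jones polynomial: V(q) = -q^(-3/2) - 2q^(1/2) + q^(3/2) - q^(5/2) + q^(7/2)
<D> = -A^-11 + A^-7 - A^-3 + 2A + A^9; writhe +1
components 2, writhe +1 (11 crossings)
linking number lk(C1,C2) = -1
3-colorings: 9 of 3^11, det 6 — tricolorable
note: det 6 = |V(-1)|; divisible by 3, so tricolorable


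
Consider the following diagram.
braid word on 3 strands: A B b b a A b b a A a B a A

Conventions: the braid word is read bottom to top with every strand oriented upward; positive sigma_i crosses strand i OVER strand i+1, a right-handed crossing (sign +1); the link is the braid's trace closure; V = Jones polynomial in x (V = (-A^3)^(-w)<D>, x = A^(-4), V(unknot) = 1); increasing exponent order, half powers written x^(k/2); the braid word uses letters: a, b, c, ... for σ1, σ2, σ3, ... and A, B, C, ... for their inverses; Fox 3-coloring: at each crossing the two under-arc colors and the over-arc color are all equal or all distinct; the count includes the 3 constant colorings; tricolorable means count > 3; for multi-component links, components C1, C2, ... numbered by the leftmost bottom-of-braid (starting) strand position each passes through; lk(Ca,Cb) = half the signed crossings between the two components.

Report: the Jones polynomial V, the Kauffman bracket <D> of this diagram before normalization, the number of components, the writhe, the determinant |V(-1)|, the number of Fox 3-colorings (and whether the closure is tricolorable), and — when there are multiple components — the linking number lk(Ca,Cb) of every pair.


V(x) = x + x^3 - x^4
bracket: -A^-10 + A^-6 + A^2, w = +2
1 component, writhe +2, over 14 crossings
det 3, colorings 9 of 3^14 — tricolorable
observation: w = +2 (over 14 crossings) is diagram-only; (-A^3)^(-2) removes it from V


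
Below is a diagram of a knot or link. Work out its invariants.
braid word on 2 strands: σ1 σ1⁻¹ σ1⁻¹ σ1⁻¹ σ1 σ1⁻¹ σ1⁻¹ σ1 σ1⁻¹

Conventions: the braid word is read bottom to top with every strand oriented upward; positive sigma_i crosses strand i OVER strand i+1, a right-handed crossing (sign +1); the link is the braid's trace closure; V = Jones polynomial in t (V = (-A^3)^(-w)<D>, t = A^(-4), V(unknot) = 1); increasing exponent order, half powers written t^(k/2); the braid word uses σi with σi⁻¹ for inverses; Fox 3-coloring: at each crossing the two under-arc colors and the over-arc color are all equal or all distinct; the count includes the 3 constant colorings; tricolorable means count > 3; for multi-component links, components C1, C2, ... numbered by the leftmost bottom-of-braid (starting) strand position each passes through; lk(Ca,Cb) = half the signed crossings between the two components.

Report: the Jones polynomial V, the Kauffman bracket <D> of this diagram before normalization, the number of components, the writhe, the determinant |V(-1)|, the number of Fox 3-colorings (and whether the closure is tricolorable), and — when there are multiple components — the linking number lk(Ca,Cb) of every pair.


Jones polynomial: V(t) = -t^-4 + t^-3 + t^-1
<D> = -A^-5 - A^3 + A^7; writhe -3
components 1, writhe -3 (9 crossings)
3-colorings: 9 of 3^9, det 3 — tricolorable
note: |V(-1)| = 3: so tricolorable, since 3 divides 3


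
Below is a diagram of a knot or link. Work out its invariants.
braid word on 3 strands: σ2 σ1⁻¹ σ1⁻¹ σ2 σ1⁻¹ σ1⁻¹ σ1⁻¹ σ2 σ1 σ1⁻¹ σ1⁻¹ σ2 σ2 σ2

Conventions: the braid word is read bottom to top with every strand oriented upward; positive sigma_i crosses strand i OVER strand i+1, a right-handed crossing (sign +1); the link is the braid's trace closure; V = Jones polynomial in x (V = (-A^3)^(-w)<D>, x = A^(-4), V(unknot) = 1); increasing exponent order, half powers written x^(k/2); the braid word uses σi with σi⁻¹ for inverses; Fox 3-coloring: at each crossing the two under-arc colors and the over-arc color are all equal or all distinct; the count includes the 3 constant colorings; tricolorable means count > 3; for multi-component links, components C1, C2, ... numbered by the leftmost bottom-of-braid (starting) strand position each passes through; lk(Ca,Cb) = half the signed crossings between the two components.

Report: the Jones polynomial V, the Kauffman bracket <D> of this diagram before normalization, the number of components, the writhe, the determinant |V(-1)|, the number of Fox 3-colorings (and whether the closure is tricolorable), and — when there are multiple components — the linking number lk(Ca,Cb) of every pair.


V = x^-6 - 3x^-5 + 6x^-4 - 10x^-3 + 14x^-2 - 17x^-1 + 19 - 17x + 14x^2 - 10x^3 + 6x^4 - 3x^5 + x^6
<D> = A^-24 - 3A^-20 + 6A^-16 - 10A^-12 + 14A^-8 - 17A^-4 + 19 - 17A^4 + 14A^8 - 10A^12 + 6A^16 - 3A^20 + A^24 (w = 0)
1 component over 14 crossings, w = 0
3 Fox colorings among 3^14, |V(-1)| = 121: not tricolorable
why: |V(-1)| = 121: so not tricolorable, since 3 does not divide 121


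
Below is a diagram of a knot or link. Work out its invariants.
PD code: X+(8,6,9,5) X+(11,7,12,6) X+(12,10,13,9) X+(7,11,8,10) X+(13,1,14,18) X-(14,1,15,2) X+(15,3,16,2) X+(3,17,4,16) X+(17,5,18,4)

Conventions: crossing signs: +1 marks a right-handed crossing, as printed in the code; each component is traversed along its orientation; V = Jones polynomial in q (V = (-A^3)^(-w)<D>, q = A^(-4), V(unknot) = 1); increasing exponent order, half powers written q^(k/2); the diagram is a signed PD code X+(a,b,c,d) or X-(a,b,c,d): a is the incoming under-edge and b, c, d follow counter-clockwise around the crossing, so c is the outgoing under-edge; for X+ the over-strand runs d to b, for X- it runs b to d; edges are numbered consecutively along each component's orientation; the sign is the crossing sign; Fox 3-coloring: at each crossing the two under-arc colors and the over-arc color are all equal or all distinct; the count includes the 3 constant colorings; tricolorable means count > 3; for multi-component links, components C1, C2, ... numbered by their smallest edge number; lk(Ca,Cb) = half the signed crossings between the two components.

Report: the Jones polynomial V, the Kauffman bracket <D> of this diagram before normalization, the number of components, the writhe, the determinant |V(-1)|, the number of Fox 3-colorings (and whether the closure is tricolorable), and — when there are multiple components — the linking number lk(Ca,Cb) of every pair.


V(q) = q^2 + 2q^4 - 2q^5 + q^6 - 2q^7 + q^8
bracket: -A^-11 + 2A^-7 - A^-3 + 2A - 2A^5 - A^13, w = +7
1 component, writhe +7, over 9 crossings
det 9, colorings 27 of 3^9 — tricolorable
observation: the span of V is 6, forcing >= 6 crossings in any diagram


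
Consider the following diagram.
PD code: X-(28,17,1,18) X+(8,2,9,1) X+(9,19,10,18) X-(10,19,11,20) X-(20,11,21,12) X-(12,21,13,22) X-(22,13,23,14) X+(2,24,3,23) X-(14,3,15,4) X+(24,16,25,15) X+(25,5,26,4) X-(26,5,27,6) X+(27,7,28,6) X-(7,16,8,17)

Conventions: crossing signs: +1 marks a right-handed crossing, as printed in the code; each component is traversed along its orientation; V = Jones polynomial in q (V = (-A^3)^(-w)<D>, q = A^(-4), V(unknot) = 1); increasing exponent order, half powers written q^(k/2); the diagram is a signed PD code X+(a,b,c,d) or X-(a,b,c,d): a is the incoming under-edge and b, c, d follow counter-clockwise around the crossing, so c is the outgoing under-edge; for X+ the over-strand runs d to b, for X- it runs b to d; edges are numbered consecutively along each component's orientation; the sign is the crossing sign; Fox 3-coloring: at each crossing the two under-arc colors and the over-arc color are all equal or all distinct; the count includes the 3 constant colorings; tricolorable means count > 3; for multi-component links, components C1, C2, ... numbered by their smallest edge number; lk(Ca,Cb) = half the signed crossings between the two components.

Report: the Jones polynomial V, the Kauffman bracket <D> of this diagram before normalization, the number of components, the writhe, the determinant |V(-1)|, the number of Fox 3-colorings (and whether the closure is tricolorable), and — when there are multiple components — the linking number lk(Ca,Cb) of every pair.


V(q) = -q^-6 + 2q^-5 - 4q^-4 + 5q^-3 - 4q^-2 + 5q^-1 - 3 + 2q - q^2
bracket: -A^-14 + 2A^-10 - 3A^-6 + 5A^-2 - 4A^2 + 5A^6 - 4A^10 + 2A^14 - A^18, w = -2
1 component, writhe -2, over 14 crossings
det 27, colorings 9 of 3^14 — tricolorable
observation: det 27 = |V(-1)|; divisible by 3, so tricolorable


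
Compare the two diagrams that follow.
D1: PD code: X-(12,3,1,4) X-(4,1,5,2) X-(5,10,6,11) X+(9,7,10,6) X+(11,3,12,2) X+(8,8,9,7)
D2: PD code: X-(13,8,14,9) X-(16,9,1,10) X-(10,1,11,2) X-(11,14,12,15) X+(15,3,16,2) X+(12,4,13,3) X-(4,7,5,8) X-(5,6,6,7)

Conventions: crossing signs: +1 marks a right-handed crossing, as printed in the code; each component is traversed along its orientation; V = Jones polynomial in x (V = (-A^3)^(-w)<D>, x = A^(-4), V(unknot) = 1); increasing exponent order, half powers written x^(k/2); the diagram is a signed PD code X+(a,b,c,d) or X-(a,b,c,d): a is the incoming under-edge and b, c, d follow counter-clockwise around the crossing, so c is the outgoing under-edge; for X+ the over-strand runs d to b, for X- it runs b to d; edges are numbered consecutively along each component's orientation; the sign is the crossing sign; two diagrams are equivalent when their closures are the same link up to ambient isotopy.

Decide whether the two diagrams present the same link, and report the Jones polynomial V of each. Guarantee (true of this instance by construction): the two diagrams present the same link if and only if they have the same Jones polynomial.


equivalent: yes
V(D1) = 1  (w 0, c 6, <D> = 1)
V(D2) = 1  [8 crossings, <D> = A^-12, w = -4]
key observation: all 2 diagrams share one V(x), hence one class


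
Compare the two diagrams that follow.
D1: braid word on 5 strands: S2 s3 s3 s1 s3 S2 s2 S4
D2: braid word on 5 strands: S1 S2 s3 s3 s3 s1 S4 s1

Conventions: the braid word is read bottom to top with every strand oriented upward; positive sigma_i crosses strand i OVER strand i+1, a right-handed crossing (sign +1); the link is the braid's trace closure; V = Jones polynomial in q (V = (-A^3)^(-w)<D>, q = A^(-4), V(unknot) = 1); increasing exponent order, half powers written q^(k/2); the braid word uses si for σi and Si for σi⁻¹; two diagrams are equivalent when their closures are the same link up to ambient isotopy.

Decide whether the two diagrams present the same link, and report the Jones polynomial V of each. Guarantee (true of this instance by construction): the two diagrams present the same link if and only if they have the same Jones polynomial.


equivalent: yes
D1 (bracket -A^-10 + A^-6 + A^2; 8 crossings at w = +2): V = q + q^3 - q^4
D2 (bracket -A^-10 + A^-6 + A^2; 8 crossings at w = +2): V = q + q^3 - q^4
key observation: all 2 diagrams share one V(q), hence one class


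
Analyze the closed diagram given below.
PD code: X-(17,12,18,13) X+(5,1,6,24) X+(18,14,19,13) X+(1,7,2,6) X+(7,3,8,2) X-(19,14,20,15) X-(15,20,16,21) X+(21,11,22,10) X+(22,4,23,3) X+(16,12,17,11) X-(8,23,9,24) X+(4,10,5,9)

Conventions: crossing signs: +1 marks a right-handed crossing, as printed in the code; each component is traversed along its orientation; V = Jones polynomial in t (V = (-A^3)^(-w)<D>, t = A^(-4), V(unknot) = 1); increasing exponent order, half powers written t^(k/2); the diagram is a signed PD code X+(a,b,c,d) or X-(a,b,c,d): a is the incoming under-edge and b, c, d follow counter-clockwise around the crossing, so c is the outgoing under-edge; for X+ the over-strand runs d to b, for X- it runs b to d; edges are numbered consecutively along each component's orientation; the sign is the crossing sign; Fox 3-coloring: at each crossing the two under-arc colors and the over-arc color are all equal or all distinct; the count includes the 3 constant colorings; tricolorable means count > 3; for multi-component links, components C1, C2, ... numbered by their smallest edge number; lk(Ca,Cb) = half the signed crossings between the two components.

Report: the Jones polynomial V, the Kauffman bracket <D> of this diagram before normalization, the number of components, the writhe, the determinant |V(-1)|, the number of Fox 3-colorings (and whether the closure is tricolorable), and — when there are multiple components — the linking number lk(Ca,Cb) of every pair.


V = t - t^2 + 2t^3 - t^4 + t^5 - t^6
<D> = -A^-12 + A^-8 - A^-4 + 2 - A^4 + A^8 (w = +4)
1 component over 12 crossings, w = +4
3 Fox colorings among 3^12, |V(-1)| = 7: not tricolorable
why: V spans 5 powers of t: at least 5 crossings in any diagram


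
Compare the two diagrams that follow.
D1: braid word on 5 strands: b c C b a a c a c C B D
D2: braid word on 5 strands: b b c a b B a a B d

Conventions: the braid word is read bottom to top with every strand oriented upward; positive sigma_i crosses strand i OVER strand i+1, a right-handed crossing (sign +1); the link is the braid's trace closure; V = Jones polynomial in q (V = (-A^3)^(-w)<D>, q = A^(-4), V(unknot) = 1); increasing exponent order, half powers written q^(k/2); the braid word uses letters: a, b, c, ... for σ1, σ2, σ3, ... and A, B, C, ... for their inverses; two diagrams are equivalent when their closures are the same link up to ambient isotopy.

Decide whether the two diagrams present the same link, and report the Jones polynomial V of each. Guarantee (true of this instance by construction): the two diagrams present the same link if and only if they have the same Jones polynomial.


equivalent: yes
D1 (bracket -A^-4 + 1 + A^8; 12 crossings at w = +4): V = q + q^3 - q^4
V(D2) = q + q^3 - q^4  [10 crossings, <D> = -A^2 + A^6 + A^14, w = +6]
observation: Markov moves rewrite D1 (12 crossings) into D2 (10)


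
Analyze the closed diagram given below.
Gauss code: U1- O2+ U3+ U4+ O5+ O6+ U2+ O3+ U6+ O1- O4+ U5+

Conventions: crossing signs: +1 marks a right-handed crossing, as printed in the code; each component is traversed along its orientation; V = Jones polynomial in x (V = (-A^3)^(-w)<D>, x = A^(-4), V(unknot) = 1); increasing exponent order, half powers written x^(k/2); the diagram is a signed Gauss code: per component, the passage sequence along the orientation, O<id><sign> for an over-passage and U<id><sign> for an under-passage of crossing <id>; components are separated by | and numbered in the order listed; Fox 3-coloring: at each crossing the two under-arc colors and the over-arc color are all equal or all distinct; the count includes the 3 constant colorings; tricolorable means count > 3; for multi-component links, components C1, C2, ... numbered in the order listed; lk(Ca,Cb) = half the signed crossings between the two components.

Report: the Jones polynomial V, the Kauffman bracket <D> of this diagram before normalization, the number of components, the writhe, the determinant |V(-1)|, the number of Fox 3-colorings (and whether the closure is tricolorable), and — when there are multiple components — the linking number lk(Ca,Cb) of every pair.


Jones polynomial: V(x) = x - x^2 + 2x^3 - x^4 + x^5 - x^6
<D> = -A^-12 + A^-8 - A^-4 + 2 - A^4 + A^8; writhe +4
components 1, writhe +4 (6 crossings)
3-colorings: 3 of 3^6, det 7 — not tricolorable
note: the span of V is 5, forcing >= 5 crossings in any diagram


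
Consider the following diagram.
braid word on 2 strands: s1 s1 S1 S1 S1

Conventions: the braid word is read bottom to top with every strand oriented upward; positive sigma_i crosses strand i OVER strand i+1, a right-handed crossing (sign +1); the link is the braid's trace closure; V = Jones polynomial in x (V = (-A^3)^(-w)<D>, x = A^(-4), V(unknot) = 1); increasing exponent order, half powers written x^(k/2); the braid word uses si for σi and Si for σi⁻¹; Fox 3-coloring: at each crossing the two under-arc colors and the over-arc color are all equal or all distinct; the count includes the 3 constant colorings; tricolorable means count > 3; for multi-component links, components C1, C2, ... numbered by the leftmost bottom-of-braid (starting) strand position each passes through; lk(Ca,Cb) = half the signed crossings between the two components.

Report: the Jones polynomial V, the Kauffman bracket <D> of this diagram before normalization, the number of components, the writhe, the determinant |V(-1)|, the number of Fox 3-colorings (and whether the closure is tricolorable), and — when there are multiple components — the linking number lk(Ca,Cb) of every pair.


V = 1
<D> = -A^-3 (w = -1)
1 component over 5 crossings, w = -1
3 Fox colorings among 3^5, |V(-1)| = 1: not tricolorable
why: w = -1 shifts under R1 moves; the (-A^3)^(1) factor cancels that in V


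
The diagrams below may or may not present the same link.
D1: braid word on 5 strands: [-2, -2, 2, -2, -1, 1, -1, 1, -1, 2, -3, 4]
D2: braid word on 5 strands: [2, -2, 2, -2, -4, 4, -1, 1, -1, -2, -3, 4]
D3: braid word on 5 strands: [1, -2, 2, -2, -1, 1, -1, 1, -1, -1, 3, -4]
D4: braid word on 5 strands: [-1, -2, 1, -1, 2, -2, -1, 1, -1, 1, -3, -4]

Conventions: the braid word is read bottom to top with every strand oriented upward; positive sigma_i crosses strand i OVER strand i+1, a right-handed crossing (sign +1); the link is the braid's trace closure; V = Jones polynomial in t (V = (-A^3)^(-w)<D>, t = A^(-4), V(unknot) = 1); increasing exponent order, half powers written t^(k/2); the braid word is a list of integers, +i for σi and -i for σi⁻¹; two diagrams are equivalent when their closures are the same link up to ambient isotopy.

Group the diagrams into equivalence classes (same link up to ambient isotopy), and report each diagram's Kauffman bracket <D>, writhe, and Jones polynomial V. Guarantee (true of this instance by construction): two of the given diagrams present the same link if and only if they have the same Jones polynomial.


grouping into links: {D1, D2, D3, D4}
V(D1) = 1  (w -2, c 12, <D> = A^-6)
D2 (bracket A^-6; 12 crossings at w = -2): V = 1
V(D3) = 1  [12 crossings, <D> = A^-6, w = -2]
D4 (bracket A^-12; 12 crossings at w = -4): V = 1
key observation: one V(t) for all 4 diagrams — one class (guaranteed)


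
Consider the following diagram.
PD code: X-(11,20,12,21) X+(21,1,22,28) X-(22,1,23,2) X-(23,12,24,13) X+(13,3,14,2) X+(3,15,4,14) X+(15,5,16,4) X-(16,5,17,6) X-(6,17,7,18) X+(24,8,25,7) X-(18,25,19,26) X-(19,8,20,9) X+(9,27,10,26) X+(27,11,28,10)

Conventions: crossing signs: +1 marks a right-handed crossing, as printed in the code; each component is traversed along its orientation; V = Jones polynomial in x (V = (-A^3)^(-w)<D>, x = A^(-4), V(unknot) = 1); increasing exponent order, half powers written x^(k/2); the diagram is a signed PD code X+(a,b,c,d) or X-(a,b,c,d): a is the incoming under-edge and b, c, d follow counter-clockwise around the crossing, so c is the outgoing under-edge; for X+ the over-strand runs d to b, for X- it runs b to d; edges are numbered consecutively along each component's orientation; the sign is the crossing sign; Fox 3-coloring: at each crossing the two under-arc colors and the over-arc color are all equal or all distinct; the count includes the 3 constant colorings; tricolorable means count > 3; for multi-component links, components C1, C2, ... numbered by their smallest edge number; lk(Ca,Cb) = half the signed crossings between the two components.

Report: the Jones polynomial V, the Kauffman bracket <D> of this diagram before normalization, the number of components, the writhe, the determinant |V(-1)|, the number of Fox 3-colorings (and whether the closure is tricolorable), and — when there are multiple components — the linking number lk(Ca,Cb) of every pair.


Jones polynomial: V(x) = -x^-3 + x^-2 - x^-1 + 3 - x + x^2 - x^3
<D> = -A^-12 + A^-8 - A^-4 + 3 - A^4 + A^8 - A^12; writhe 0
components 1, writhe 0 (14 crossings)
3-colorings: 27 of 3^14, det 9 — tricolorable
note: |V(-1)| = 9: so tricolorable, since 3 divides 9


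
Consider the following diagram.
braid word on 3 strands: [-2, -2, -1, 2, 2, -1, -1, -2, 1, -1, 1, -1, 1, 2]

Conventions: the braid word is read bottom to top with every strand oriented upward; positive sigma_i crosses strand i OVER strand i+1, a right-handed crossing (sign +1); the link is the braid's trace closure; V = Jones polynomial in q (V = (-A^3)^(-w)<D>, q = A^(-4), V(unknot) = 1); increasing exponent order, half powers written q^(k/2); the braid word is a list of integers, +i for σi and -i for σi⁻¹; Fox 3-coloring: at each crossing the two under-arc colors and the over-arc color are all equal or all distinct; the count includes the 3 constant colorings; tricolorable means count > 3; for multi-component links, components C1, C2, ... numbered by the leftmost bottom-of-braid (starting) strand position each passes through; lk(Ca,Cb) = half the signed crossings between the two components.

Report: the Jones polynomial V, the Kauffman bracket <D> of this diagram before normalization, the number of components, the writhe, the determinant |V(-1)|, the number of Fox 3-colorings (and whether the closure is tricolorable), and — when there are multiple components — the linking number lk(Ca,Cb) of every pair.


V(q) = -q^-5 + q^-4 - q^-3 + 2q^-2 - q^-1 + 2 - q
bracket: -A^-10 + 2A^-6 - A^-2 + 2A^2 - A^6 + A^10 - A^14, w = -2
1 component, writhe -2, over 14 crossings
det 9, colorings 9 of 3^14 — tricolorable
observation: free reduction leaves σ2⁻¹ σ2⁻¹ σ1⁻¹ σ2 σ2 σ1⁻¹ σ1⁻¹ σ2⁻¹ σ1 σ2 of the original 14 letters


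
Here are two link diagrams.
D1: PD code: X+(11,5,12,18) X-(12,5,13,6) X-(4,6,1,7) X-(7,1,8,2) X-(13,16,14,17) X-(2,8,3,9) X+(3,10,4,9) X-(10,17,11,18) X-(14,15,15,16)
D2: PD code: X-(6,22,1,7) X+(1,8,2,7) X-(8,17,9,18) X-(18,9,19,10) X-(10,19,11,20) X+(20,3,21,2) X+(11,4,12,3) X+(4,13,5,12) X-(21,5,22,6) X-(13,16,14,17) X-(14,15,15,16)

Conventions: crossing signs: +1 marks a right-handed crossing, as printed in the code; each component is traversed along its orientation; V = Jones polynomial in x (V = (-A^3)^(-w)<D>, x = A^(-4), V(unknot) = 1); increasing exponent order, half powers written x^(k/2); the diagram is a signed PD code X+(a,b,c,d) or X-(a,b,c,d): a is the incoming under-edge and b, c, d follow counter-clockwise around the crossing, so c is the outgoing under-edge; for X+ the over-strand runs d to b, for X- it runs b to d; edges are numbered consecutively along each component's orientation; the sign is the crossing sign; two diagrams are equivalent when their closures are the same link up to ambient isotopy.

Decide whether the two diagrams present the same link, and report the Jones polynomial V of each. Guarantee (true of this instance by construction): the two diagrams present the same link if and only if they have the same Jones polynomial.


same link: no
V(D1) = -x^(-5/2) - x^(-1/2)  [9 crossings, <D> = A^-13 + A^-5, w = -5]
V(D2) = x^(-7/2) - x^(-5/2) + x^(-3/2) - 2x^(-1/2) - x^(3/2)  [11 crossings, <D> = A^-15 + 2A^-7 - A^-3 + A - A^5, w = -3]
insight: 2 classes among 2 diagrams; unequal V(x) rules out equality


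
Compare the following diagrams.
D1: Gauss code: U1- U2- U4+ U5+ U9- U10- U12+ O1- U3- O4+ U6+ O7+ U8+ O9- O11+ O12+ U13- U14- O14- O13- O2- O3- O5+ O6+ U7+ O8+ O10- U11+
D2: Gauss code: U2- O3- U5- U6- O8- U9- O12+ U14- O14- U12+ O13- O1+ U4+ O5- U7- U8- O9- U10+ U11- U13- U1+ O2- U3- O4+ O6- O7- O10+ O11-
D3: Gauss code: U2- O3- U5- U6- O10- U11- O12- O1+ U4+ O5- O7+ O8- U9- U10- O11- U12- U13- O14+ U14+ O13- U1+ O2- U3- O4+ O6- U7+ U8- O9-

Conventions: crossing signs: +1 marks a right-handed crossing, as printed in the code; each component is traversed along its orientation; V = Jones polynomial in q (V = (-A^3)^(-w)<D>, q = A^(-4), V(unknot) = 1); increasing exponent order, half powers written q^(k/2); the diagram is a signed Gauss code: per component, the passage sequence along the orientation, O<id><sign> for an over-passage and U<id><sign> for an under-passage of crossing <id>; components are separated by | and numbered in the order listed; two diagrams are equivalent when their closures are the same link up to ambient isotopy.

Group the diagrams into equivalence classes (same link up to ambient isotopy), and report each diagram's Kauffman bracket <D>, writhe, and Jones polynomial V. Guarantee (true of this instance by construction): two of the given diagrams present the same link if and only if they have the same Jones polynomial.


grouping into links: {D1} | {D2, D3}
V(D1) = q + q^3 - q^4  (w 0, c 14, <D> = -A^-16 + A^-12 + A^-4)
D2 (bracket A^-10 + 2A^-2 - 2A^2 + A^6 - 2A^10 + A^14; 14 crossings at w = -6): V = q^-8 - 2q^-7 + q^-6 - 2q^-5 + 2q^-4 + q^-2
V(D3) = q^-8 - 2q^-7 + q^-6 - 2q^-5 + 2q^-4 + q^-2  [14 crossings, <D> = A^-10 + 2A^-2 - 2A^2 + A^6 - 2A^10 + A^14, w = -6]
why: 2 values of V(q) split the 3 diagrams


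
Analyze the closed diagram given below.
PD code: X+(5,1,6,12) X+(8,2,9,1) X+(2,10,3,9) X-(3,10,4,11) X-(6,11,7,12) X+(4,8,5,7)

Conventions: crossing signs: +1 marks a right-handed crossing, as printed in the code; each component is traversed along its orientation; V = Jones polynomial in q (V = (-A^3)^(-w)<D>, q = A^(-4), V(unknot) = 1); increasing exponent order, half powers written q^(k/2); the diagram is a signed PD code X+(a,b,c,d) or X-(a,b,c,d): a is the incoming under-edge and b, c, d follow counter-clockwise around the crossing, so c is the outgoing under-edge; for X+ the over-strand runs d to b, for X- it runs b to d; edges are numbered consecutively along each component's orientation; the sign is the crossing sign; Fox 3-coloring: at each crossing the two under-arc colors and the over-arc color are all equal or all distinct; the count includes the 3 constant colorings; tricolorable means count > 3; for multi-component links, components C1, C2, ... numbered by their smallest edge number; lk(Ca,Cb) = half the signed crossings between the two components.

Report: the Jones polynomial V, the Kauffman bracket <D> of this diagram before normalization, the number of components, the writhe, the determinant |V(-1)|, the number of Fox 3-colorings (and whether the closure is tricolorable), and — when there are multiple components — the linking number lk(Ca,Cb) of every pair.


V = 1
<D> = A^6 (w = +2)
1 component over 6 crossings, w = +2
3 Fox colorings among 3^6, |V(-1)| = 1: not tricolorable
why: det 1 = |V(-1)|; not divisible by 3, so not tricolorable


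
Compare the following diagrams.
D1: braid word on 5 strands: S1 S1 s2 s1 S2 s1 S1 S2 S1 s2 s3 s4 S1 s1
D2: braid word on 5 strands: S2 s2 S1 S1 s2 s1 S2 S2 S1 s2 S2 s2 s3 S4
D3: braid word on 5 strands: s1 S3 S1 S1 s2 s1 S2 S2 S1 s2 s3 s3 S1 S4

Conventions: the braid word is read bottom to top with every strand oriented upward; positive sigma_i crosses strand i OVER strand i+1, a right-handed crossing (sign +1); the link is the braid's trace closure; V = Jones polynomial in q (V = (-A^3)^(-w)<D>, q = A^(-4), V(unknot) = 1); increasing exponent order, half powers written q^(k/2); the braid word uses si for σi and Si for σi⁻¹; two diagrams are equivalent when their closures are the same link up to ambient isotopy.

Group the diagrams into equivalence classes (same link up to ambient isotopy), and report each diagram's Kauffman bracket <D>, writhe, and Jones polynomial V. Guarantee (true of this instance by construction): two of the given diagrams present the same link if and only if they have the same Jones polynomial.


classes: {D1, D2, D3}
V(D1) = q^-5 - q^-4 + 2q^-3 - q^-2 + 2q^-1 + q  [14 crossings, <D> = A^-4 + 2A^4 - A^8 + 2A^12 - A^16 + A^20, w = 0]
V(D2) = q^-5 - q^-4 + 2q^-3 - q^-2 + 2q^-1 + q  (w -2, c 14, <D> = A^-10 + 2A^-2 - A^2 + 2A^6 - A^10 + A^14)
D3 (bracket A^-10 + 2A^-2 - A^2 + 2A^6 - A^10 + A^14; 14 crossings at w = -2): V = q^-5 - q^-4 + 2q^-3 - q^-2 + 2q^-1 + q
note: one V(q) for all 3 diagrams — one class (guaranteed)


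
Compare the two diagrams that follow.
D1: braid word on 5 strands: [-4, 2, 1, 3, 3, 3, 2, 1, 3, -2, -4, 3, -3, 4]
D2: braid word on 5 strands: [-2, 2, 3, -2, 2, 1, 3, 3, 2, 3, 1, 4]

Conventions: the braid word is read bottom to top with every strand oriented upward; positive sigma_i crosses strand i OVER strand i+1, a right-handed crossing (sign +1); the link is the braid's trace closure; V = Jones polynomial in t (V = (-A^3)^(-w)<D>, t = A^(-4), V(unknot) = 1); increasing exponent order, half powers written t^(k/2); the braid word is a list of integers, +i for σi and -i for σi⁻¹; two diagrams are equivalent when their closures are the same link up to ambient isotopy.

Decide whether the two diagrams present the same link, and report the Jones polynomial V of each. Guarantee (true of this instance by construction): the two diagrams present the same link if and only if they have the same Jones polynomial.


equivalent: yes
V(D1) = t^2 + 2t^4 - t^5 + 2t^6 - t^7 + t^8  (w +6, c 14, <D> = A^-14 - A^-10 + 2A^-6 - A^-2 + 2A^2 + A^10)
V(D2) = t^2 + 2t^4 - t^5 + 2t^6 - t^7 + t^8  (w +8, c 12, <D> = A^-8 - A^-4 + 2 - A^4 + 2A^8 + A^16)
why: Markov moves rewrite D1 (14 crossings) into D2 (12)


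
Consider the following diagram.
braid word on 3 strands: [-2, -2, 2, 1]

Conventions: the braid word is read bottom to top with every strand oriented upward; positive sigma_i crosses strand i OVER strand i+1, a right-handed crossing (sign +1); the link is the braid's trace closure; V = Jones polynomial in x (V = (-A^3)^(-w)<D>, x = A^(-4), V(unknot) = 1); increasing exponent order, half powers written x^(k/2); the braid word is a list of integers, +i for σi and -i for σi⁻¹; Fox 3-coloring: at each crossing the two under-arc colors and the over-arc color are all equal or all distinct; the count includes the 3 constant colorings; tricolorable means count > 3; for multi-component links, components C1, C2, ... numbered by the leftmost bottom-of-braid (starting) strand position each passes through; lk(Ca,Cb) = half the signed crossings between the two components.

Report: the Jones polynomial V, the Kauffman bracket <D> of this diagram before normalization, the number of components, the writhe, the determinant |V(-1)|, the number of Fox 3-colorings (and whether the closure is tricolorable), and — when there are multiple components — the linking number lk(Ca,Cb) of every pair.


V = 1
<D> = 1 (w = 0)
1 component over 4 crossings, w = 0
3 Fox colorings among 3^4, |V(-1)| = 1: not tricolorable
why: |V(-1)| = 1: so not tricolorable, since 3 does not divide 1


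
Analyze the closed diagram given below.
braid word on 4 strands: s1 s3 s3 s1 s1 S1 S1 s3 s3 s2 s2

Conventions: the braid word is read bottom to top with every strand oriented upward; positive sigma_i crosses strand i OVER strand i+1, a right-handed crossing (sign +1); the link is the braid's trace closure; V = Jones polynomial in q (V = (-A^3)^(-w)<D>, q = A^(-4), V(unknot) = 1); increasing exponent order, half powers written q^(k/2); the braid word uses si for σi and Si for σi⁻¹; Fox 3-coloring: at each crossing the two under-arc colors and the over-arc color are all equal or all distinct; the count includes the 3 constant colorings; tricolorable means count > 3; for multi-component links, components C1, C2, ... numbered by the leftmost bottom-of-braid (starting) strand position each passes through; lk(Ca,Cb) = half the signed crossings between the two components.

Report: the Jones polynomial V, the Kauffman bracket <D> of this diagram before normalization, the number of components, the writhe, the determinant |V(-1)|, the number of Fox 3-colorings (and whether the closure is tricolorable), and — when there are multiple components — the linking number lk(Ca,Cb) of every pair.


V(q) = q^2 + 2q^4 - q^5 + 2q^6 - q^7 + q^8
bracket: -A^-11 + A^-7 - 2A^-3 + A - 2A^5 - A^13, w = +7
3 components, writhe +7, over 11 crossings
lk(C1,C2) = +1
linking number lk(C1,C3) = 0
lk(C2,C3): +2
det 8, colorings 3 of 3^11 — not tricolorable
observation: span 6 respects span(V) <= c + mu - 1 = 13 for this 3-component diagram


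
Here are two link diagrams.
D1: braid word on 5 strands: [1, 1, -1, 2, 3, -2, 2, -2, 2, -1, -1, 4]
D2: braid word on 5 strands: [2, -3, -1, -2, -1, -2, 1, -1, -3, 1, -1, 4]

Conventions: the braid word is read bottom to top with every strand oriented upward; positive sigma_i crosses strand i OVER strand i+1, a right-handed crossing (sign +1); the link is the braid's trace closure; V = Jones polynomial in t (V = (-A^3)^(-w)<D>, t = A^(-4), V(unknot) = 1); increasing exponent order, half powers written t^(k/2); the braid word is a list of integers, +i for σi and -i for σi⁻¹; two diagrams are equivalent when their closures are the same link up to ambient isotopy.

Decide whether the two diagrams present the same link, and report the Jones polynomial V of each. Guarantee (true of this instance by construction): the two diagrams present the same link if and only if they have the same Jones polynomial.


equivalent: no
D1 (bracket A^6; 12 crossings at w = +2): V = 1
V(D2) = -t^-6 + t^-5 - t^-4 + 2t^-3 - t^-2 + t^-1  (w -4, c 12, <D> = A^-8 - A^-4 + 2 - A^4 + A^8 - A^12)
key observation: V(t) takes 2 values over 2 diagrams, fixing the grouping


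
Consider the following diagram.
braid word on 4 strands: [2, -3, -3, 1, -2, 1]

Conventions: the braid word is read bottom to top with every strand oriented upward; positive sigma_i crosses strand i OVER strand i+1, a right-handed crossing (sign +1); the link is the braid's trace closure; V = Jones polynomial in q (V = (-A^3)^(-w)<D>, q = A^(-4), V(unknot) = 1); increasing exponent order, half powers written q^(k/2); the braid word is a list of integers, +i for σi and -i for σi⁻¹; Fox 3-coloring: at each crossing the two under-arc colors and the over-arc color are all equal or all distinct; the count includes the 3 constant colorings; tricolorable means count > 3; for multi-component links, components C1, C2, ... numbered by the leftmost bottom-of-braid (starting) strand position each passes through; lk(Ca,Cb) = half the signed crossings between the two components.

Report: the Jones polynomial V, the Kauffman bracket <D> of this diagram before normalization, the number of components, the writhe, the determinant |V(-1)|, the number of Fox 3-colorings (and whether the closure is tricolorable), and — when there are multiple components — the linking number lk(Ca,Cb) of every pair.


V(q) = -q^(-5/2) - q^(-1/2)
bracket: -A^2 - A^10, w = 0
2 components, writhe 0, over 6 crossings
lk(C1,C2) = -1
det 2, colorings 3 of 3^6 — not tricolorable
observation: the 1 component pair carries total linking -1


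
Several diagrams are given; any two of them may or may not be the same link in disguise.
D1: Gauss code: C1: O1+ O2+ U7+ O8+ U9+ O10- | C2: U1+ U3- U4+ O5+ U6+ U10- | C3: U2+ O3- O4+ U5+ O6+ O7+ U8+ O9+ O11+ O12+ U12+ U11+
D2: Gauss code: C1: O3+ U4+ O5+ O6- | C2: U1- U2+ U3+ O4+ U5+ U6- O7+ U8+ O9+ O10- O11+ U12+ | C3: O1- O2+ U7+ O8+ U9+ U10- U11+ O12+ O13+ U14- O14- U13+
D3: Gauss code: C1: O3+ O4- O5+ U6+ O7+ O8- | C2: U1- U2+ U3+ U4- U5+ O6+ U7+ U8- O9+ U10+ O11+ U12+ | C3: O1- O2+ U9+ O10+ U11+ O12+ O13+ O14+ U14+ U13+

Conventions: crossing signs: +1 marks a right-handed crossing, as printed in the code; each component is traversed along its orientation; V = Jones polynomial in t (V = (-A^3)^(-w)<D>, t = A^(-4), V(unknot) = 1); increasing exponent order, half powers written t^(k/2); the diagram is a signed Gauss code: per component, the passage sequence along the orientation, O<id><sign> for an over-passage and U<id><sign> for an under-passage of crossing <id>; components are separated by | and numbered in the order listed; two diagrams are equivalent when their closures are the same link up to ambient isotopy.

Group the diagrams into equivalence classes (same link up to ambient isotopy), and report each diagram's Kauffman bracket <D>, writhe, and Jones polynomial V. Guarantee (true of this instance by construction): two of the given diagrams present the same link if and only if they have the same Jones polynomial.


equivalence classes: {D1, D2, D3}
D1 (bracket A^-8 - A^-4 + 2 - A^4 + 2A^8 + A^16; 12 crossings at w = +8): V = t^2 + 2t^4 - t^5 + 2t^6 - t^7 + t^8
D2 (bracket A^-14 - A^-10 + 2A^-6 - A^-2 + 2A^2 + A^10; 14 crossings at w = +6): V = t^2 + 2t^4 - t^5 + 2t^6 - t^7 + t^8
V(D3) = t^2 + 2t^4 - t^5 + 2t^6 - t^7 + t^8  [14 crossings, <D> = A^-8 - A^-4 + 2 - A^4 + 2A^8 + A^16, w = +8]
key observation: all 3 diagrams share one V(t), hence one class
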